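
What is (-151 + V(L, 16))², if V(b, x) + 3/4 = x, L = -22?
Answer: 294849/16 ≈ 18428.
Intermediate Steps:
V(b, x) = -¾ + x
(-151 + V(L, 16))² = (-151 + (-¾ + 16))² = (-151 + 61/4)² = (-543/4)² = 294849/16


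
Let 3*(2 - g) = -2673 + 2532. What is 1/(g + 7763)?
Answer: 1/7812 ≈ 0.00012801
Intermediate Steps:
g = 49 (g = 2 - (-2673 + 2532)/3 = 2 - ⅓*(-141) = 2 + 47 = 49)
1/(g + 7763) = 1/(49 + 7763) = 1/7812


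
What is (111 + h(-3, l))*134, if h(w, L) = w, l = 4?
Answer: 14472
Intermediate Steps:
(111 + h(-3, l))*134 = (111 - 3)*134 = 108*134 = 14472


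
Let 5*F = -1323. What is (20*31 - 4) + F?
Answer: 1757/5 ≈ 351.40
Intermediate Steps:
F = -1323/5 (F = (1/5)*(-1323) = -1323/5 ≈ -264.60)
(20*31 - 4) + F = (20*31 - 4) - 1323/5 = (620 - 4) - 1323/5 = 616 - 1323/5 = 1757/5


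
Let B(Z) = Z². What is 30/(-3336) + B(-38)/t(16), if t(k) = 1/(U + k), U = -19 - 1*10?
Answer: -10437237/556 ≈ -18772.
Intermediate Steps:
U = -29 (U = -19 - 10 = -29)
t(k) = 1/(-29 + k)
30/(-3336) + B(-38)/t(16) = 30/(-3336) + (-38)²/(1/(-29 + 16)) = 30*(-1/3336) + 1444/(1/(-13)) = -5/556 + 1444/(-1/13) = -5/556 + 1444*(-13) = -5/556 - 18772 = -10437237/556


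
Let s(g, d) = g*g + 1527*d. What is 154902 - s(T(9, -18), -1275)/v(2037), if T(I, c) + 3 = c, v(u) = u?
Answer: 105827286/679 ≈ 1.5586e+5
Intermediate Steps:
T(I, c) = -3 + c
s(g, d) = g² + 1527*d
154902 - s(T(9, -18), -1275)/v(2037) = 154902 - ((-3 - 18)² + 1527*(-1275))/2037 = 154902 - ((-21)² - 1946925)/2037 = 154902 - (441 - 1946925)/2037 = 154902 - (-1946484)/2037 = 154902 - 1*(-648828/679) = 154902 + 648828/679 = 105827286/679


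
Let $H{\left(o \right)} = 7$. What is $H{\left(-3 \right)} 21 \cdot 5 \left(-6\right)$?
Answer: $-4410$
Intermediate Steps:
$H{\left(-3 \right)} 21 \cdot 5 \left(-6\right) = 7 \cdot 21 \cdot 5 \left(-6\right) = 147 \left(-30\right) = -4410$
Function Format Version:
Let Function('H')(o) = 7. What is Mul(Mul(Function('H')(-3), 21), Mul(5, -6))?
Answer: -4410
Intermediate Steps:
Mul(Mul(Function('H')(-3), 21), Mul(5, -6)) = Mul(Mul(7, 21), Mul(5, -6)) = Mul(147, -30) = -4410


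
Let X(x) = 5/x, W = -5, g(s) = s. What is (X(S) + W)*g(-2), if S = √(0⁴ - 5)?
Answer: 10 + 2*I*√5 ≈ 10.0 + 4.4721*I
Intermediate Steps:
S = I*√5 (S = √(0 - 5) = √(-5) = I*√5 ≈ 2.2361*I)
(X(S) + W)*g(-2) = (5/((I*√5)) - 5)*(-2) = (5*(-I*√5/5) - 5)*(-2) = (-I*√5 - 5)*(-2) = (-5 - I*√5)*(-2) = 10 + 2*I*√5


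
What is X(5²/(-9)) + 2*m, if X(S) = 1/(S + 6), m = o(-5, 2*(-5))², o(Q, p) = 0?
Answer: 9/29 ≈ 0.31034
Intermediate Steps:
m = 0 (m = 0² = 0)
X(S) = 1/(6 + S)
X(5²/(-9)) + 2*m = 1/(6 + 5²/(-9)) + 2*0 = 1/(6 + 25*(-⅑)) + 0 = 1/(6 - 25/9) + 0 = 1/(29/9) + 0 = 9/29 + 0 = 9/29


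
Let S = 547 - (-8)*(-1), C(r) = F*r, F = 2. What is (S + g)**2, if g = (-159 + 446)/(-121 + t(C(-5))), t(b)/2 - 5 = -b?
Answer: 48525156/169 ≈ 2.8713e+5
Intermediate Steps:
C(r) = 2*r
t(b) = 10 - 2*b (t(b) = 10 + 2*(-b) = 10 - 2*b)
g = -41/13 (g = (-159 + 446)/(-121 + (10 - 4*(-5))) = 287/(-121 + (10 - 2*(-10))) = 287/(-121 + (10 + 20)) = 287/(-121 + 30) = 287/(-91) = 287*(-1/91) = -41/13 ≈ -3.1538)
S = 539 (S = 547 - 1*8 = 547 - 8 = 539)
(S + g)**2 = (539 - 41/13)**2 = (6966/13)**2 = 48525156/169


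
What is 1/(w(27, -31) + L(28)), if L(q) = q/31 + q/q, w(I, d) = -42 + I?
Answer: -31/406 ≈ -0.076355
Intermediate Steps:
L(q) = 1 + q/31 (L(q) = q*(1/31) + 1 = q/31 + 1 = 1 + q/31)
1/(w(27, -31) + L(28)) = 1/((-42 + 27) + (1 + (1/31)*28)) = 1/(-15 + (1 + 28/31)) = 1/(-15 + 59/31) = 1/(-406/31) = -31/406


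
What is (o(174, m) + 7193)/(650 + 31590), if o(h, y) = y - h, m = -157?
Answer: 3431/16120 ≈ 0.21284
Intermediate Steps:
(o(174, m) + 7193)/(650 + 31590) = ((-157 - 1*174) + 7193)/(650 + 31590) = ((-157 - 174) + 7193)/32240 = (-331 + 7193)*(1/32240) = 6862*(1/32240) = 3431/16120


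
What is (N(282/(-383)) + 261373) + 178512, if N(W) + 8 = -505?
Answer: 439372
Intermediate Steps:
N(W) = -513 (N(W) = -8 - 505 = -513)
(N(282/(-383)) + 261373) + 178512 = (-513 + 261373) + 178512 = 260860 + 178512 = 439372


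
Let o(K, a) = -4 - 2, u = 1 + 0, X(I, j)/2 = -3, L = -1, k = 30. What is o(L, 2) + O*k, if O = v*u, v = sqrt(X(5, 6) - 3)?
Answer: -6 + 90*I ≈ -6.0 + 90.0*I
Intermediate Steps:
X(I, j) = -6 (X(I, j) = 2*(-3) = -6)
u = 1
v = 3*I (v = sqrt(-6 - 3) = sqrt(-9) = 3*I ≈ 3.0*I)
O = 3*I (O = (3*I)*1 = 3*I ≈ 3.0*I)
o(K, a) = -6
o(L, 2) + O*k = -6 + (3*I)*30 = -6 + 90*I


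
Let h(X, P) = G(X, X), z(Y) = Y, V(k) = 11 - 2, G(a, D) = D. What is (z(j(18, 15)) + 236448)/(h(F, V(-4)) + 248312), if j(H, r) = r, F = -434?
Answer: 78821/82626 ≈ 0.95395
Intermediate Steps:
V(k) = 9
h(X, P) = X
(z(j(18, 15)) + 236448)/(h(F, V(-4)) + 248312) = (15 + 236448)/(-434 + 248312) = 236463/247878 = 236463*(1/247878) = 78821/82626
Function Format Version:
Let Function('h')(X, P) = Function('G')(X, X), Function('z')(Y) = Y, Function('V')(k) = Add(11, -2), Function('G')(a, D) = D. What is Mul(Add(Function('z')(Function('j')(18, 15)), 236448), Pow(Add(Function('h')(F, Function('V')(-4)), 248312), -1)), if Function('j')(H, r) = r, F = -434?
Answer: Rational(78821, 82626) ≈ 0.95395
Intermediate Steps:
Function('V')(k) = 9
Function('h')(X, P) = X
Mul(Add(Function('z')(Function('j')(18, 15)), 236448), Pow(Add(Function('h')(F, Function('V')(-4)), 248312), -1)) = Mul(Add(15, 236448), Pow(Add(-434, 248312), -1)) = Mul(236463, Pow(247878, -1)) = Mul(236463, Rational(1, 247878)) = Rational(78821, 82626)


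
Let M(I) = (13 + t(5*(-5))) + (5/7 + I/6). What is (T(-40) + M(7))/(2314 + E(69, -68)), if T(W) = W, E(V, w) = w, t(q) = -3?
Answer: -1181/94332 ≈ -0.012520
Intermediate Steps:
M(I) = 75/7 + I/6 (M(I) = (13 - 3) + (5/7 + I/6) = 10 + (5*(⅐) + I*(⅙)) = 10 + (5/7 + I/6) = 75/7 + I/6)
(T(-40) + M(7))/(2314 + E(69, -68)) = (-40 + (75/7 + (⅙)*7))/(2314 - 68) = (-40 + (75/7 + 7/6))/2246 = (-40 + 499/42)*(1/2246) = -1181/42*1/2246 = -1181/94332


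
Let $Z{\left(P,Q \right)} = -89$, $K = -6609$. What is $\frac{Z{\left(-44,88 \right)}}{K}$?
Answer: $\frac{89}{6609} \approx 0.013466$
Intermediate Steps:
$\frac{Z{\left(-44,88 \right)}}{K} = - \frac{89}{-6609} = \left(-89\right) \left(- \frac{1}{6609}\right) = \frac{89}{6609}$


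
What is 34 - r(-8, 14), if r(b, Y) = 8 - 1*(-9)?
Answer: 17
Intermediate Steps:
r(b, Y) = 17 (r(b, Y) = 8 + 9 = 17)
34 - r(-8, 14) = 34 - 1*17 = 34 - 17 = 17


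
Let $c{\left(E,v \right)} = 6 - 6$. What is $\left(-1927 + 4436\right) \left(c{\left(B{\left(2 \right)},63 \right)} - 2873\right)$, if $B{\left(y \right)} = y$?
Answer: $-7208357$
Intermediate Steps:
$c{\left(E,v \right)} = 0$
$\left(-1927 + 4436\right) \left(c{\left(B{\left(2 \right)},63 \right)} - 2873\right) = \left(-1927 + 4436\right) \left(0 - 2873\right) = 2509 \left(-2873\right) = -7208357$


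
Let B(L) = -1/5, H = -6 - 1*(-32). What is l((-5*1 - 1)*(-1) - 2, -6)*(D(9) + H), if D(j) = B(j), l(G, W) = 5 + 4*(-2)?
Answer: -387/5 ≈ -77.400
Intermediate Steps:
l(G, W) = -3 (l(G, W) = 5 - 8 = -3)
H = 26 (H = -6 + 32 = 26)
B(L) = -1/5 (B(L) = -1*1/5 = -1/5)
D(j) = -1/5
l((-5*1 - 1)*(-1) - 2, -6)*(D(9) + H) = -3*(-1/5 + 26) = -3*129/5 = -387/5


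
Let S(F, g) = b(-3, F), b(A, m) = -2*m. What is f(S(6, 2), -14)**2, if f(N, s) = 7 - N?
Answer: 361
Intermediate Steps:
S(F, g) = -2*F
f(S(6, 2), -14)**2 = (7 - (-2)*6)**2 = (7 - 1*(-12))**2 = (7 + 12)**2 = 19**2 = 361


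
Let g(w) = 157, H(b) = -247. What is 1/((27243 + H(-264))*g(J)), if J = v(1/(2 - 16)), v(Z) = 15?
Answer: 1/4238372 ≈ 2.3594e-7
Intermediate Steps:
J = 15
1/((27243 + H(-264))*g(J)) = 1/((27243 - 247)*157) = (1/157)/26996 = (1/26996)*(1/157) = 1/4238372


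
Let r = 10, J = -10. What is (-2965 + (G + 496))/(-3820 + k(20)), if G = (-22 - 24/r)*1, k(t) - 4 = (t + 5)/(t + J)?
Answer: 24934/38135 ≈ 0.65384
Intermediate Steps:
k(t) = 4 + (5 + t)/(-10 + t) (k(t) = 4 + (t + 5)/(t - 10) = 4 + (5 + t)/(-10 + t))
G = -122/5 (G = (-22 - 24/10)*1 = (-22 - 24*1/10)*1 = (-22 - 12/5)*1 = -122/5*1 = -122/5 ≈ -24.400)
(-2965 + (G + 496))/(-3820 + k(20)) = (-2965 + (-122/5 + 496))/(-3820 + 5*(-7 + 20)/(-10 + 20)) = (-2965 + 2358/5)/(-3820 + 5*13/10) = -12467/(5*(-3820 + 5*(1/10)*13)) = -12467/(5*(-3820 + 13/2)) = -12467/(5*(-7627/2)) = -12467/5*(-2/7627) = 24934/38135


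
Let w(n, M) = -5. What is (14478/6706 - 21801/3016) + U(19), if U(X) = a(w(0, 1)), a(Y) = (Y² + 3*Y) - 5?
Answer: -54053/777896 ≈ -0.069486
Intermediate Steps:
a(Y) = -5 + Y² + 3*Y
U(X) = 5 (U(X) = -5 + (-5)² + 3*(-5) = -5 + 25 - 15 = 5)
(14478/6706 - 21801/3016) + U(19) = (14478/6706 - 21801/3016) + 5 = (14478*(1/6706) - 21801*1/3016) + 5 = (7239/3353 - 1677/232) + 5 = -3943533/777896 + 5 = -54053/777896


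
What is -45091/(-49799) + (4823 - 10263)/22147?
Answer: 727723817/1102898453 ≈ 0.65983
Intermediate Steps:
-45091/(-49799) + (4823 - 10263)/22147 = -45091*(-1/49799) - 5440*1/22147 = 45091/49799 - 5440/22147 = 727723817/1102898453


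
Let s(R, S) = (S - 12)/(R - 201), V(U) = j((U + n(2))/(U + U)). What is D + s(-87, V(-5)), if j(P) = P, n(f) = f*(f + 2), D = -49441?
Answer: -47463319/960 ≈ -49441.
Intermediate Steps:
n(f) = f*(2 + f)
V(U) = (8 + U)/(2*U) (V(U) = (U + 2*(2 + 2))/(U + U) = (U + 2*4)/((2*U)) = (U + 8)*(1/(2*U)) = (8 + U)*(1/(2*U)) = (8 + U)/(2*U))
s(R, S) = (-12 + S)/(-201 + R)
D + s(-87, V(-5)) = -49441 + (-12 + (½)*(8 - 5)/(-5))/(-201 - 87) = -49441 + (-12 + (½)*(-⅕)*3)/(-288) = -49441 - (-12 - 3/10)/288 = -49441 - 1/288*(-123/10) = -49441 + 41/960 = -47463319/960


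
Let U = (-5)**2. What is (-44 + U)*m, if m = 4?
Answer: -76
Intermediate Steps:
U = 25
(-44 + U)*m = (-44 + 25)*4 = -19*4 = -76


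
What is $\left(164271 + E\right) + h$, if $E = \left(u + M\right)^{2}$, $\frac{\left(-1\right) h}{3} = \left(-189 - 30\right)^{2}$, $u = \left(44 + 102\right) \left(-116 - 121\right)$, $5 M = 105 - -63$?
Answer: $\frac{29874866664}{25} \approx 1.195 \cdot 10^{9}$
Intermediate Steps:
$M = \frac{168}{5}$ ($M = \frac{105 - -63}{5} = \frac{105 + 63}{5} = \frac{1}{5} \cdot 168 = \frac{168}{5} \approx 33.6$)
$u = -34602$ ($u = 146 \left(-237\right) = -34602$)
$h = -143883$ ($h = - 3 \left(-189 - 30\right)^{2} = - 3 \left(-219\right)^{2} = \left(-3\right) 47961 = -143883$)
$E = \frac{29874356964}{25}$ ($E = \left(-34602 + \frac{168}{5}\right)^{2} = \left(- \frac{172842}{5}\right)^{2} = \frac{29874356964}{25} \approx 1.195 \cdot 10^{9}$)
$\left(164271 + E\right) + h = \left(164271 + \frac{29874356964}{25}\right) - 143883 = \frac{29878463739}{25} - 143883 = \frac{29874866664}{25}$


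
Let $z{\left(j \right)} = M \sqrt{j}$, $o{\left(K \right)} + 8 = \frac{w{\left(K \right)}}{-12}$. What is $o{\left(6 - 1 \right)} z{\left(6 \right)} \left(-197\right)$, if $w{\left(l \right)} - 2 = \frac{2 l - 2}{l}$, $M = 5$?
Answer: $\frac{16351 \sqrt{6}}{2} \approx 20026.0$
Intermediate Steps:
$w{\left(l \right)} = 2 + \frac{-2 + 2 l}{l}$ ($w{\left(l \right)} = 2 + \frac{2 l - 2}{l} = 2 + \frac{-2 + 2 l}{l}$)
$o{\left(K \right)} = - \frac{25}{3} + \frac{1}{6 K}$ ($o{\left(K \right)} = -8 + \frac{4 - \frac{2}{K}}{-12} = -8 + \left(4 - \frac{2}{K}\right) \left(- \frac{1}{12}\right) = -8 - \left(\frac{1}{3} - \frac{1}{6 K}\right) = - \frac{25}{3} + \frac{1}{6 K}$)
$z{\left(j \right)} = 5 \sqrt{j}$
$o{\left(6 - 1 \right)} z{\left(6 \right)} \left(-197\right) = \frac{1 - 50 \left(6 - 1\right)}{6 \left(6 - 1\right)} 5 \sqrt{6} \left(-197\right) = \frac{1 - 250}{6 \cdot 5} \cdot 5 \sqrt{6} \left(-197\right) = \frac{1}{6} \cdot \frac{1}{5} \left(1 - 250\right) 5 \sqrt{6} \left(-197\right) = \frac{1}{6} \cdot \frac{1}{5} \left(-249\right) 5 \sqrt{6} \left(-197\right) = - \frac{83 \cdot 5 \sqrt{6}}{10} \left(-197\right) = - \frac{83 \sqrt{6}}{2} \left(-197\right) = \frac{16351 \sqrt{6}}{2}$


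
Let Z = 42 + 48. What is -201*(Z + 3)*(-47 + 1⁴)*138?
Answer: 118663164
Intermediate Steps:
Z = 90
-201*(Z + 3)*(-47 + 1⁴)*138 = -201*(90 + 3)*(-47 + 1⁴)*138 = -18693*(-47 + 1)*138 = -18693*(-46)*138 = -201*(-4278)*138 = 859878*138 = 118663164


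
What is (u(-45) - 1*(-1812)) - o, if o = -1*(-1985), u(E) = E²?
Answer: 1852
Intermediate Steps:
o = 1985
(u(-45) - 1*(-1812)) - o = ((-45)² - 1*(-1812)) - 1*1985 = (2025 + 1812) - 1985 = 3837 - 1985 = 1852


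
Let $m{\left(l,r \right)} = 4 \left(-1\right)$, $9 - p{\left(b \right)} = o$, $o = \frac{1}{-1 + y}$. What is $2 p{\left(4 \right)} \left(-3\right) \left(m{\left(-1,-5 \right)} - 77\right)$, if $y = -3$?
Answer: $\frac{8991}{2} \approx 4495.5$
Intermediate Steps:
$o = - \frac{1}{4}$ ($o = \frac{1}{-1 - 3} = \frac{1}{-4} = - \frac{1}{4} \approx -0.25$)
$p{\left(b \right)} = \frac{37}{4}$ ($p{\left(b \right)} = 9 - - \frac{1}{4} = 9 + \frac{1}{4} = \frac{37}{4}$)
$m{\left(l,r \right)} = -4$
$2 p{\left(4 \right)} \left(-3\right) \left(m{\left(-1,-5 \right)} - 77\right) = 2 \cdot \frac{37}{4} \left(-3\right) \left(-4 - 77\right) = \frac{37}{2} \left(-3\right) \left(-81\right) = \left(- \frac{111}{2}\right) \left(-81\right) = \frac{8991}{2}$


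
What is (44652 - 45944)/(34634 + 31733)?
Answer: -68/3493 ≈ -0.019468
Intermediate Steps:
(44652 - 45944)/(34634 + 31733) = -1292/66367 = -1292*1/66367 = -68/3493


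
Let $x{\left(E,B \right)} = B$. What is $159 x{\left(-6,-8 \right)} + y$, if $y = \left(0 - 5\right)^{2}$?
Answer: $-1247$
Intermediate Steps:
$y = 25$ ($y = \left(-5\right)^{2} = 25$)
$159 x{\left(-6,-8 \right)} + y = 159 \left(-8\right) + 25 = -1272 + 25 = -1247$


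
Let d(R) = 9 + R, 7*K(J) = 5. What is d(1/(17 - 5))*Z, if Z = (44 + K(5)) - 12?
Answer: 24961/84 ≈ 297.15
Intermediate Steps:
K(J) = 5/7 (K(J) = (⅐)*5 = 5/7)
Z = 229/7 (Z = (44 + 5/7) - 12 = 313/7 - 12 = 229/7 ≈ 32.714)
d(1/(17 - 5))*Z = (9 + 1/(17 - 5))*(229/7) = (9 + 1/12)*(229/7) = (109/12)*(229/7) = 24961/84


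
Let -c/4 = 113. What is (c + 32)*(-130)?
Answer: 54600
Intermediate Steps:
c = -452 (c = -4*113 = -452)
(c + 32)*(-130) = (-452 + 32)*(-130) = -420*(-130) = 54600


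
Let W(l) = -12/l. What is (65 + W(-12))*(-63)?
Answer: -4158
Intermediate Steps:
(65 + W(-12))*(-63) = (65 - 12/(-12))*(-63) = (65 - 12*(-1/12))*(-63) = (65 + 1)*(-63) = 66*(-63) = -4158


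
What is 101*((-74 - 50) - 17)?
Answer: -14241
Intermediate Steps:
101*((-74 - 50) - 17) = 101*(-124 - 17) = 101*(-141) = -14241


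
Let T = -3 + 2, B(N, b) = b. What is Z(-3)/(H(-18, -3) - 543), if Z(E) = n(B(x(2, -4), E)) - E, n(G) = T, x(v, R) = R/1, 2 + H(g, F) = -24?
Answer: -2/569 ≈ -0.0035149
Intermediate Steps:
H(g, F) = -26 (H(g, F) = -2 - 24 = -26)
x(v, R) = R (x(v, R) = R*1 = R)
T = -1
n(G) = -1
Z(E) = -1 - E
Z(-3)/(H(-18, -3) - 543) = (-1 - 1*(-3))/(-26 - 543) = (-1 + 3)/(-569) = -1/569*2 = -2/569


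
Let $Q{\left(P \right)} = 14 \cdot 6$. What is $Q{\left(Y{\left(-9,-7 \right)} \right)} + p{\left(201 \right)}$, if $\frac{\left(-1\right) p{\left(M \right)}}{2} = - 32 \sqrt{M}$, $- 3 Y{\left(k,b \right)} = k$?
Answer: $84 + 64 \sqrt{201} \approx 991.36$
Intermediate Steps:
$Y{\left(k,b \right)} = - \frac{k}{3}$
$Q{\left(P \right)} = 84$
$p{\left(M \right)} = 64 \sqrt{M}$ ($p{\left(M \right)} = - 2 \left(- 32 \sqrt{M}\right) = 64 \sqrt{M}$)
$Q{\left(Y{\left(-9,-7 \right)} \right)} + p{\left(201 \right)} = 84 + 64 \sqrt{201}$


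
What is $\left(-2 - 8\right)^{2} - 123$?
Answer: $-23$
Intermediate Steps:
$\left(-2 - 8\right)^{2} - 123 = \left(-10\right)^{2} - 123 = 100 - 123 = -23$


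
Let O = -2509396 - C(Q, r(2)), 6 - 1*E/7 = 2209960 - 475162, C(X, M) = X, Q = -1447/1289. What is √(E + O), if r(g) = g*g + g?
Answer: I*√24346165656557/1289 ≈ 3827.9*I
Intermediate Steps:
r(g) = g + g² (r(g) = g² + g = g + g²)
Q = -1447/1289 (Q = -1447*1/1289 = -1447/1289 ≈ -1.1226)
E = -12143544 (E = 42 - 7*(2209960 - 475162) = 42 - 7*1734798 = 42 - 12143586 = -12143544)
O = -3234609997/1289 (O = -2509396 - 1*(-1447/1289) = -2509396 + 1447/1289 = -3234609997/1289 ≈ -2.5094e+6)
√(E + O) = √(-12143544 - 3234609997/1289) = √(-18887638213/1289) = I*√24346165656557/1289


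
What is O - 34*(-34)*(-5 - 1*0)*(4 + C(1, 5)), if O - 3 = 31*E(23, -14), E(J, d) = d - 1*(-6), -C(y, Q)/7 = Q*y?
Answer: 178935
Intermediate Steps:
C(y, Q) = -7*Q*y
E(J, d) = 6 + d (E(J, d) = d + 6 = 6 + d)
O = -245 (O = 3 + 31*(6 - 14) = 3 + 31*(-8) = 3 - 248 = -245)
O - 34*(-34)*(-5 - 1*0)*(4 + C(1, 5)) = -245 - 34*(-34)*(-5 - 1*0)*(4 - 7*5*1) = -245 - (-1156)*(-5 + 0)*(4 - 35) = -245 - (-1156)*(-5*(-31)) = -245 - (-1156)*155 = -245 - 1*(-179180) = -245 + 179180 = 178935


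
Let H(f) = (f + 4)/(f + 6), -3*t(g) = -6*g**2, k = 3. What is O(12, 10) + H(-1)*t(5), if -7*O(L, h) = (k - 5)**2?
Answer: 206/7 ≈ 29.429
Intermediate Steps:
t(g) = 2*g**2 (t(g) = -(-2)*g**2 = 2*g**2)
H(f) = (4 + f)/(6 + f)
O(L, h) = -4/7 (O(L, h) = -(3 - 5)**2/7 = -1/7*(-2)**2 = -1/7*4 = -4/7)
O(12, 10) + H(-1)*t(5) = -4/7 + ((4 - 1)/(6 - 1))*(2*5**2) = -4/7 + (3/5)*(2*25) = -4/7 + ((1/5)*3)*50 = -4/7 + (3/5)*50 = -4/7 + 30 = 206/7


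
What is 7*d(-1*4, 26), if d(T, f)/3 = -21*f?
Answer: -11466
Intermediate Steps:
d(T, f) = -63*f (d(T, f) = 3*(-21*f) = -63*f)
7*d(-1*4, 26) = 7*(-63*26) = 7*(-1638) = -11466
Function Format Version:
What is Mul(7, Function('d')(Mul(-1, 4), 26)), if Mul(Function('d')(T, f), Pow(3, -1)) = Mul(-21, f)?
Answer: -11466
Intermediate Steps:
Function('d')(T, f) = Mul(-63, f) (Function('d')(T, f) = Mul(3, Mul(-21, f)) = Mul(-63, f))
Mul(7, Function('d')(Mul(-1, 4), 26)) = Mul(7, Mul(-63, 26)) = Mul(7, -1638) = -11466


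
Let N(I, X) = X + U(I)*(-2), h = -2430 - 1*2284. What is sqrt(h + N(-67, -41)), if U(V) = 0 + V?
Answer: I*sqrt(4621) ≈ 67.978*I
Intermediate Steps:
U(V) = V
h = -4714 (h = -2430 - 2284 = -4714)
N(I, X) = X - 2*I (N(I, X) = X + I*(-2) = X - 2*I)
sqrt(h + N(-67, -41)) = sqrt(-4714 + (-41 - 2*(-67))) = sqrt(-4714 + (-41 + 134)) = sqrt(-4714 + 93) = sqrt(-4621) = I*sqrt(4621)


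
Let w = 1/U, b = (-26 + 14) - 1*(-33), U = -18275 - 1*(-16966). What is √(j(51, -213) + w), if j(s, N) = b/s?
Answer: √704242/1309 ≈ 0.64109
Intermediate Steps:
U = -1309 (U = -18275 + 16966 = -1309)
b = 21 (b = -12 + 33 = 21)
j(s, N) = 21/s
w = -1/1309 (w = 1/(-1309) = -1/1309 ≈ -0.00076394)
√(j(51, -213) + w) = √(21/51 - 1/1309) = √(21*(1/51) - 1/1309) = √(7/17 - 1/1309) = √(538/1309) = √704242/1309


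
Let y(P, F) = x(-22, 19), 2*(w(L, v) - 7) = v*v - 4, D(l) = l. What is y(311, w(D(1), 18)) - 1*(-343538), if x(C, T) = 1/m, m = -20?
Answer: 6870759/20 ≈ 3.4354e+5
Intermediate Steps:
x(C, T) = -1/20 (x(C, T) = 1/(-20) = -1/20)
w(L, v) = 5 + v²/2 (w(L, v) = 7 + (v*v - 4)/2 = 7 + (v² - 4)/2 = 7 + (-4 + v²)/2 = 7 + (-2 + v²/2) = 5 + v²/2)
y(P, F) = -1/20
y(311, w(D(1), 18)) - 1*(-343538) = -1/20 - 1*(-343538) = -1/20 + 343538 = 6870759/20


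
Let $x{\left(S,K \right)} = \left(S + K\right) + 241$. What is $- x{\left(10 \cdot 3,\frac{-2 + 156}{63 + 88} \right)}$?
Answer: $- \frac{41075}{151} \approx -272.02$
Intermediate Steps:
$x{\left(S,K \right)} = 241 + K + S$ ($x{\left(S,K \right)} = \left(K + S\right) + 241 = 241 + K + S$)
$- x{\left(10 \cdot 3,\frac{-2 + 156}{63 + 88} \right)} = - (241 + \frac{-2 + 156}{63 + 88} + 10 \cdot 3) = - (241 + \frac{154}{151} + 30) = \left(-1\right) \frac{41075}{151} = - \frac{41075}{151}$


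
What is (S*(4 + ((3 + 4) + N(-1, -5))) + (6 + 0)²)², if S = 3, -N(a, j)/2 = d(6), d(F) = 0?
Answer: 4761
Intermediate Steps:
N(a, j) = 0 (N(a, j) = -2*0 = 0)
(S*(4 + ((3 + 4) + N(-1, -5))) + (6 + 0)²)² = (3*(4 + ((3 + 4) + 0)) + (6 + 0)²)² = (3*(4 + (7 + 0)) + 6²)² = (3*(4 + 7) + 36)² = (3*11 + 36)² = (33 + 36)² = 69² = 4761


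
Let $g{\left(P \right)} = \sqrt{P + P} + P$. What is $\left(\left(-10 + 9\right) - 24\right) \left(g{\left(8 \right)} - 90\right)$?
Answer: $1950$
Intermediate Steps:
$g{\left(P \right)} = P + \sqrt{2} \sqrt{P}$ ($g{\left(P \right)} = \sqrt{2 P} + P = \sqrt{2} \sqrt{P} + P = P + \sqrt{2} \sqrt{P}$)
$\left(\left(-10 + 9\right) - 24\right) \left(g{\left(8 \right)} - 90\right) = \left(\left(-10 + 9\right) - 24\right) \left(\left(8 + \sqrt{2} \sqrt{8}\right) - 90\right) = \left(-1 - 24\right) \left(\left(8 + \sqrt{2} \cdot 2 \sqrt{2}\right) - 90\right) = - 25 \left(\left(8 + 4\right) - 90\right) = - 25 \left(12 - 90\right) = \left(-25\right) \left(-78\right) = 1950$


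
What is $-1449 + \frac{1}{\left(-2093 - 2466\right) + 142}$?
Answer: $- \frac{6400234}{4417} \approx -1449.0$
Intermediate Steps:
$-1449 + \frac{1}{\left(-2093 - 2466\right) + 142} = -1449 + \frac{1}{-4559 + 142} = -1449 + \frac{1}{-4417} = -1449 - \frac{1}{4417} = - \frac{6400234}{4417}$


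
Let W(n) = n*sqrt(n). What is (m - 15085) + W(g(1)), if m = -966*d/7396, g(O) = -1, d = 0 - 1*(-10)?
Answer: -27894580/1849 - I ≈ -15086.0 - 1.0*I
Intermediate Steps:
d = 10 (d = 0 + 10 = 10)
m = -2415/1849 (m = -966*10/7396 = -9660*1/7396 = -2415/1849 ≈ -1.3061)
W(n) = n**(3/2)
(m - 15085) + W(g(1)) = (-2415/1849 - 15085) + (-1)**(3/2) = -27894580/1849 - I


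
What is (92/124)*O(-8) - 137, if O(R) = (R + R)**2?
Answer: 1641/31 ≈ 52.935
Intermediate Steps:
O(R) = 4*R**2 (O(R) = (2*R)**2 = 4*R**2)
(92/124)*O(-8) - 137 = (92/124)*(4*(-8)**2) - 137 = (92*(1/124))*(4*64) - 137 = (23/31)*256 - 137 = 5888/31 - 137 = 1641/31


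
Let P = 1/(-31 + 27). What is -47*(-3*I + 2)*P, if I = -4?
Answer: 329/2 ≈ 164.50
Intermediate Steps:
P = -¼ (P = 1/(-4) = -¼ ≈ -0.25000)
-47*(-3*I + 2)*P = -47*(-3*(-4) + 2)*(-1)/4 = -47*(12 + 2)*(-1)/4 = -47*14*(-1)/4 = -658*(-1)/4 = -1*(-329/2) = 329/2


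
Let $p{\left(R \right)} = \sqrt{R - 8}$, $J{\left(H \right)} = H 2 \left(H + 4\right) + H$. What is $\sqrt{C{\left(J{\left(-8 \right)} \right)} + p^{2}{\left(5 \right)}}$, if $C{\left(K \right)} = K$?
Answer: $\sqrt{53} \approx 7.2801$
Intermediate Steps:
$J{\left(H \right)} = H + H \left(8 + 2 H\right)$ ($J{\left(H \right)} = H 2 \left(4 + H\right) + H = H \left(8 + 2 H\right) + H = H + H \left(8 + 2 H\right)$)
$p{\left(R \right)} = \sqrt{-8 + R}$
$\sqrt{C{\left(J{\left(-8 \right)} \right)} + p^{2}{\left(5 \right)}} = \sqrt{- 8 \left(9 + 2 \left(-8\right)\right) + \left(\sqrt{-8 + 5}\right)^{2}} = \sqrt{- 8 \left(9 - 16\right) + \left(\sqrt{-3}\right)^{2}} = \sqrt{\left(-8\right) \left(-7\right) + \left(i \sqrt{3}\right)^{2}} = \sqrt{56 - 3} = \sqrt{53}$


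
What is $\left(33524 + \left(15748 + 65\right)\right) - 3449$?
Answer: $45888$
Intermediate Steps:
$\left(33524 + \left(15748 + 65\right)\right) - 3449 = \left(33524 + 15813\right) - 3449 = 49337 - 3449 = 45888$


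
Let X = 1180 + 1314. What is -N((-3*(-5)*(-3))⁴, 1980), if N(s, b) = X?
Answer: -2494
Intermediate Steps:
X = 2494
N(s, b) = 2494
-N((-3*(-5)*(-3))⁴, 1980) = -1*2494 = -2494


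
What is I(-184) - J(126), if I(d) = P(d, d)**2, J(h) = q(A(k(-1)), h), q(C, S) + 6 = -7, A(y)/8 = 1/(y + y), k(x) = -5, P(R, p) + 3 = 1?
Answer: 17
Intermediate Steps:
P(R, p) = -2 (P(R, p) = -3 + 1 = -2)
A(y) = 4/y (A(y) = 8/(y + y) = 8/((2*y)) = 8*(1/(2*y)) = 4/y)
q(C, S) = -13 (q(C, S) = -6 - 7 = -13)
J(h) = -13
I(d) = 4 (I(d) = (-2)**2 = 4)
I(-184) - J(126) = 4 - 1*(-13) = 4 + 13 = 17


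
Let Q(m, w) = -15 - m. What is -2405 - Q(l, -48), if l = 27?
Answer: -2363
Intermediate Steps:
-2405 - Q(l, -48) = -2405 - (-15 - 1*27) = -2405 - (-15 - 27) = -2405 - 1*(-42) = -2405 + 42 = -2363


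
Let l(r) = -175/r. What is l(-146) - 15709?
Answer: -2293339/146 ≈ -15708.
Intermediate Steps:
l(-146) - 15709 = -175/(-146) - 15709 = -175*(-1/146) - 15709 = 175/146 - 15709 = -2293339/146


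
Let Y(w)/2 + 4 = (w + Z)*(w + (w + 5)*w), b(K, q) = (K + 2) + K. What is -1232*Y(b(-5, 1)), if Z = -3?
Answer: 443520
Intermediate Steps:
b(K, q) = 2 + 2*K (b(K, q) = (2 + K) + K = 2 + 2*K)
Y(w) = -8 + 2*(-3 + w)*(w + w*(5 + w)) (Y(w) = -8 + 2*((w - 3)*(w + (w + 5)*w)) = -8 + 2*((-3 + w)*(w + (5 + w)*w)) = -8 + 2*((-3 + w)*(w + w*(5 + w))) = -8 + 2*(-3 + w)*(w + w*(5 + w)))
-1232*Y(b(-5, 1)) = -1232*(-8 - 36*(2 + 2*(-5)) + 2*(2 + 2*(-5))**3 + 6*(2 + 2*(-5))**2) = -1232*(-8 - 36*(2 - 10) + 2*(2 - 10)**3 + 6*(2 - 10)**2) = -1232*(-8 - 36*(-8) + 2*(-8)**3 + 6*(-8)**2) = -1232*(-8 + 288 + 2*(-512) + 6*64) = -1232*(-8 + 288 - 1024 + 384) = -1232*(-360) = 443520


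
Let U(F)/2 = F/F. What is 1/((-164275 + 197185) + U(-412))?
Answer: 1/32912 ≈ 3.0384e-5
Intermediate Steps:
U(F) = 2 (U(F) = 2*(F/F) = 2*1 = 2)
1/((-164275 + 197185) + U(-412)) = 1/((-164275 + 197185) + 2) = 1/(32910 + 2) = 1/32912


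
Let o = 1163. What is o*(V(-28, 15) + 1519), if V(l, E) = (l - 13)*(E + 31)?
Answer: -426821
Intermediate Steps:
V(l, E) = (-13 + l)*(31 + E)
o*(V(-28, 15) + 1519) = 1163*((-403 - 13*15 + 31*(-28) + 15*(-28)) + 1519) = 1163*((-403 - 195 - 868 - 420) + 1519) = 1163*(-1886 + 1519) = 1163*(-367) = -426821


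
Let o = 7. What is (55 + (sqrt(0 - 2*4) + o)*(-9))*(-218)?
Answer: 1744 + 3924*I*sqrt(2) ≈ 1744.0 + 5549.4*I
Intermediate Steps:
(55 + (sqrt(0 - 2*4) + o)*(-9))*(-218) = (55 + (sqrt(0 - 2*4) + 7)*(-9))*(-218) = (55 + (sqrt(0 - 8) + 7)*(-9))*(-218) = (55 + (sqrt(-8) + 7)*(-9))*(-218) = (55 + (2*I*sqrt(2) + 7)*(-9))*(-218) = (55 + (7 + 2*I*sqrt(2))*(-9))*(-218) = (55 + (-63 - 18*I*sqrt(2)))*(-218) = (-8 - 18*I*sqrt(2))*(-218) = 1744 + 3924*I*sqrt(2)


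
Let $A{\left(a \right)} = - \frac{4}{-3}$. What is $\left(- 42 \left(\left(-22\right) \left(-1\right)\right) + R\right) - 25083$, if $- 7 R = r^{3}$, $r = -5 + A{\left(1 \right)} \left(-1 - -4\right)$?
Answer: $- \frac{182048}{7} \approx -26007.0$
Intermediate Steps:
$A{\left(a \right)} = \frac{4}{3}$ ($A{\left(a \right)} = \left(-4\right) \left(- \frac{1}{3}\right) = \frac{4}{3}$)
$r = -1$ ($r = -5 + \frac{4 \left(-1 - -4\right)}{3} = -5 + \frac{4 \left(-1 + 4\right)}{3} = -5 + \frac{4}{3} \cdot 3 = -5 + 4 = -1$)
$R = \frac{1}{7}$ ($R = - \frac{\left(-1\right)^{3}}{7} = \left(- \frac{1}{7}\right) \left(-1\right) = \frac{1}{7} \approx 0.14286$)
$\left(- 42 \left(\left(-22\right) \left(-1\right)\right) + R\right) - 25083 = \left(- 42 \left(\left(-22\right) \left(-1\right)\right) + \frac{1}{7}\right) - 25083 = \left(\left(-42\right) 22 + \frac{1}{7}\right) - 25083 = \left(-924 + \frac{1}{7}\right) - 25083 = - \frac{6467}{7} - 25083 = - \frac{182048}{7}$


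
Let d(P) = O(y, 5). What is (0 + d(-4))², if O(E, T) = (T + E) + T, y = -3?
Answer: 49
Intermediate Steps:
O(E, T) = E + 2*T (O(E, T) = (E + T) + T = E + 2*T)
d(P) = 7 (d(P) = -3 + 2*5 = -3 + 10 = 7)
(0 + d(-4))² = (0 + 7)² = 7² = 49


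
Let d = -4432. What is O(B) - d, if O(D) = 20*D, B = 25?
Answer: 4932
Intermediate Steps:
O(B) - d = 20*25 - 1*(-4432) = 500 + 4432 = 4932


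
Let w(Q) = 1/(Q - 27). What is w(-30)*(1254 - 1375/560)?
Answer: -140173/6384 ≈ -21.957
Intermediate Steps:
w(Q) = 1/(-27 + Q)
w(-30)*(1254 - 1375/560) = (1254 - 1375/560)/(-27 - 30) = (1254 - 1375*1/560)/(-57) = -(1254 - 275/112)/57 = -1/57*140173/112 = -140173/6384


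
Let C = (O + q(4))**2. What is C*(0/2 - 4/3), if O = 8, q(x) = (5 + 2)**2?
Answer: -4332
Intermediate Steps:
q(x) = 49 (q(x) = 7**2 = 49)
C = 3249 (C = (8 + 49)**2 = 57**2 = 3249)
C*(0/2 - 4/3) = 3249*(0/2 - 4/3) = 3249*(0*(1/2) - 4*1/3) = 3249*(0 - 4/3) = 3249*(-4/3) = -4332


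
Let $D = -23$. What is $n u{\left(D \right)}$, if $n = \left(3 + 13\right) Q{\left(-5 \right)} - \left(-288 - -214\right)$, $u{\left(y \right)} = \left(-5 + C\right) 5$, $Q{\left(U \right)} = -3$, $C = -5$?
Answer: $-1300$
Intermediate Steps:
$u{\left(y \right)} = -50$ ($u{\left(y \right)} = \left(-5 - 5\right) 5 = \left(-10\right) 5 = -50$)
$n = 26$ ($n = \left(3 + 13\right) \left(-3\right) - \left(-288 - -214\right) = 16 \left(-3\right) - \left(-288 + 214\right) = -48 - -74 = -48 + 74 = 26$)
$n u{\left(D \right)} = 26 \left(-50\right) = -1300$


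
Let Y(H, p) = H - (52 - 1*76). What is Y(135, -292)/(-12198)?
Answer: -53/4066 ≈ -0.013035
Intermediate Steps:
Y(H, p) = 24 + H (Y(H, p) = H - (52 - 76) = H - 1*(-24) = H + 24 = 24 + H)
Y(135, -292)/(-12198) = (24 + 135)/(-12198) = 159*(-1/12198) = -53/4066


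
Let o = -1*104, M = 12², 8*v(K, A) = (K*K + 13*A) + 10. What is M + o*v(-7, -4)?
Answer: 53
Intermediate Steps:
v(K, A) = 5/4 + K²/8 + 13*A/8 (v(K, A) = ((K*K + 13*A) + 10)/8 = ((K² + 13*A) + 10)/8 = (10 + K² + 13*A)/8 = 5/4 + K²/8 + 13*A/8)
M = 144
o = -104
M + o*v(-7, -4) = 144 - 104*(5/4 + (⅛)*(-7)² + (13/8)*(-4)) = 144 - 104*(5/4 + (⅛)*49 - 13/2) = 144 - 104*(5/4 + 49/8 - 13/2) = 144 - 104*7/8 = 144 - 91 = 53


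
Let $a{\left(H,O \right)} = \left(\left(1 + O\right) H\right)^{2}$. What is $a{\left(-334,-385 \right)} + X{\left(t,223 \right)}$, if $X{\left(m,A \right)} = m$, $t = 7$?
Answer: $16449601543$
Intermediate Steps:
$a{\left(H,O \right)} = H^{2} \left(1 + O\right)^{2}$ ($a{\left(H,O \right)} = \left(H \left(1 + O\right)\right)^{2} = H^{2} \left(1 + O\right)^{2}$)
$a{\left(-334,-385 \right)} + X{\left(t,223 \right)} = \left(-334\right)^{2} \left(1 - 385\right)^{2} + 7 = 111556 \left(-384\right)^{2} + 7 = 111556 \cdot 147456 + 7 = 16449601536 + 7 = 16449601543$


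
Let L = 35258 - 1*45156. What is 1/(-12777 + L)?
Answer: -1/22675 ≈ -4.4101e-5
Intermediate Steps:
L = -9898 (L = 35258 - 45156 = -9898)
1/(-12777 + L) = 1/(-12777 - 9898) = 1/(-22675) = -1/22675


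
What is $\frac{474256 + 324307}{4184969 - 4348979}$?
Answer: $- \frac{798563}{164010} \approx -4.869$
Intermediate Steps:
$\frac{474256 + 324307}{4184969 - 4348979} = \frac{798563}{-164010} = 798563 \left(- \frac{1}{164010}\right) = - \frac{798563}{164010}$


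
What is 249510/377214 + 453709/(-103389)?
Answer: -24224799556/6499963041 ≈ -3.7269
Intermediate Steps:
249510/377214 + 453709/(-103389) = 249510*(1/377214) + 453709*(-1/103389) = 41585/62869 - 453709/103389 = -24224799556/6499963041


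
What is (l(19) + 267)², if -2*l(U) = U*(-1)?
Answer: 305809/4 ≈ 76452.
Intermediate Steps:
l(U) = U/2 (l(U) = -U*(-1)/2 = -(-1)*U/2 = U/2)
(l(19) + 267)² = ((½)*19 + 267)² = (19/2 + 267)² = (553/2)² = 305809/4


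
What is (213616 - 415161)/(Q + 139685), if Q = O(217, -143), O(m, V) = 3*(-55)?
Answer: -40309/27904 ≈ -1.4446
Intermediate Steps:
O(m, V) = -165
Q = -165
(213616 - 415161)/(Q + 139685) = (213616 - 415161)/(-165 + 139685) = -201545/139520 = -201545*1/139520 = -40309/27904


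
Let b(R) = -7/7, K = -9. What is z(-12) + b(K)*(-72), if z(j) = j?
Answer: 60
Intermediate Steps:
b(R) = -1 (b(R) = -7*1/7 = -1)
z(-12) + b(K)*(-72) = -12 - 1*(-72) = -12 + 72 = 60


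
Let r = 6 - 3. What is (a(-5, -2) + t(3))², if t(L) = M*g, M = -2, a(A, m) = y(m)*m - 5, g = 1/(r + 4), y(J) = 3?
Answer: 6241/49 ≈ 127.37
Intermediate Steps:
r = 3
g = ⅐ (g = 1/(3 + 4) = 1/7 = ⅐ ≈ 0.14286)
a(A, m) = -5 + 3*m (a(A, m) = 3*m - 5 = -5 + 3*m)
t(L) = -2/7 (t(L) = -2*⅐ = -2/7)
(a(-5, -2) + t(3))² = ((-5 + 3*(-2)) - 2/7)² = ((-5 - 6) - 2/7)² = (-11 - 2/7)² = (-79/7)² = 6241/49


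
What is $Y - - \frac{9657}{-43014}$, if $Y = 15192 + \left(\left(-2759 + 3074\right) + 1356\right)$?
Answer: $\frac{241778475}{14338} \approx 16863.0$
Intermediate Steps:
$Y = 16863$ ($Y = 15192 + \left(315 + 1356\right) = 15192 + 1671 = 16863$)
$Y - - \frac{9657}{-43014} = 16863 - - \frac{9657}{-43014} = 16863 - \left(-9657\right) \left(- \frac{1}{43014}\right) = 16863 - \frac{3219}{14338} = \frac{241778475}{14338}$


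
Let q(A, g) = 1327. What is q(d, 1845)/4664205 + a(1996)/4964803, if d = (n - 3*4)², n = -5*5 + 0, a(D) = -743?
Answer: 3122789266/23156858976615 ≈ 0.00013485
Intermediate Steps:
n = -25 (n = -25 + 0 = -25)
d = 1369 (d = (-25 - 3*4)² = (-25 - 12)² = (-37)² = 1369)
q(d, 1845)/4664205 + a(1996)/4964803 = 1327/4664205 - 743/4964803 = 3122789266/23156858976615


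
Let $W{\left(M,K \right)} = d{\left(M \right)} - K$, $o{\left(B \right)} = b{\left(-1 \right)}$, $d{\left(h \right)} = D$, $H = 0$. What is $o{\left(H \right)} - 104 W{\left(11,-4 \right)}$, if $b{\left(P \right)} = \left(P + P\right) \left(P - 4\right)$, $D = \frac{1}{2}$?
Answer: $-458$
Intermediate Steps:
$D = \frac{1}{2} \approx 0.5$
$d{\left(h \right)} = \frac{1}{2}$
$b{\left(P \right)} = 2 P \left(-4 + P\right)$
$o{\left(B \right)} = 10$ ($o{\left(B \right)} = 2 \left(-1\right) \left(-4 - 1\right) = 2 \left(-1\right) \left(-5\right) = 10$)
$W{\left(M,K \right)} = \frac{1}{2} - K$
$o{\left(H \right)} - 104 W{\left(11,-4 \right)} = 10 - 104 \left(\frac{1}{2} - -4\right) = 10 - 104 \left(\frac{1}{2} + 4\right) = 10 - 468 = -458$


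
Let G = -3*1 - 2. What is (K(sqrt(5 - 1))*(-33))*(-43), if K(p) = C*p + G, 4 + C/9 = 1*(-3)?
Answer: -185889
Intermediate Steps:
C = -63 (C = -36 + 9*(1*(-3)) = -36 + 9*(-3) = -36 - 27 = -63)
G = -5 (G = -3 - 2 = -5)
K(p) = -5 - 63*p (K(p) = -63*p - 5 = -5 - 63*p)
(K(sqrt(5 - 1))*(-33))*(-43) = ((-5 - 63*sqrt(5 - 1))*(-33))*(-43) = ((-5 - 63*sqrt(4))*(-33))*(-43) = ((-5 - 63*2)*(-33))*(-43) = ((-5 - 126)*(-33))*(-43) = -131*(-33)*(-43) = 4323*(-43) = -185889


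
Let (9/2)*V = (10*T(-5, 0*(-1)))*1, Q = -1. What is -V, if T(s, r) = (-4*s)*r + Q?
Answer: 20/9 ≈ 2.2222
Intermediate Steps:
T(s, r) = -1 - 4*r*s (T(s, r) = (-4*s)*r - 1 = -4*r*s - 1 = -1 - 4*r*s)
V = -20/9 (V = 2*((10*(-1 - 4*0*(-1)*(-5)))*1)/9 = 2*((10*(-1 - 4*0*(-5)))*1)/9 = 2*((10*(-1 + 0))*1)/9 = 2*((10*(-1))*1)/9 = 2*(-10*1)/9 = (2/9)*(-10) = -20/9 ≈ -2.2222)
-V = -1*(-20/9) = 20/9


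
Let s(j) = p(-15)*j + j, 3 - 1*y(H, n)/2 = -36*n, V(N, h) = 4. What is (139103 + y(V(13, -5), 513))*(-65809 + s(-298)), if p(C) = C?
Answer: -10850885665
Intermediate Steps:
y(H, n) = 6 + 72*n (y(H, n) = 6 - (-72)*n = 6 + 72*n)
s(j) = -14*j (s(j) = -15*j + j = -14*j)
(139103 + y(V(13, -5), 513))*(-65809 + s(-298)) = (139103 + (6 + 72*513))*(-65809 - 14*(-298)) = (139103 + (6 + 36936))*(-65809 + 4172) = (139103 + 36942)*(-61637) = 176045*(-61637) = -10850885665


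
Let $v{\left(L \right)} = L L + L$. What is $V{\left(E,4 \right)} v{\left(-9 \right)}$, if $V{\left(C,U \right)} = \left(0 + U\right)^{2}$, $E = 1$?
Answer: $1152$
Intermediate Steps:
$v{\left(L \right)} = L + L^{2}$ ($v{\left(L \right)} = L^{2} + L = L + L^{2}$)
$V{\left(C,U \right)} = U^{2}$
$V{\left(E,4 \right)} v{\left(-9 \right)} = 4^{2} \left(- 9 \left(1 - 9\right)\right) = 16 \left(\left(-9\right) \left(-8\right)\right) = 16 \cdot 72 = 1152$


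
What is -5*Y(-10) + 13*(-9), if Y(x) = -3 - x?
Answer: -152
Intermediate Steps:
-5*Y(-10) + 13*(-9) = -5*(-3 - 1*(-10)) + 13*(-9) = -5*(-3 + 10) - 117 = -5*7 - 117 = -35 - 117 = -152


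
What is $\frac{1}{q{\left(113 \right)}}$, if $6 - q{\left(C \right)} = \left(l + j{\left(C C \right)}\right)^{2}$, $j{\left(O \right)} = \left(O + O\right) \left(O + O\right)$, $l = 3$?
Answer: $- \frac{1}{425351074778165803} \approx -2.351 \cdot 10^{-18}$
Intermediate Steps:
$j{\left(O \right)} = 4 O^{2}$ ($j{\left(O \right)} = 2 O 2 O = 4 O^{2}$)
$q{\left(C \right)} = 6 - \left(3 + 4 C^{4}\right)^{2}$ ($q{\left(C \right)} = 6 - \left(3 + 4 \left(C C\right)^{2}\right)^{2} = 6 - \left(3 + 4 \left(C^{2}\right)^{2}\right)^{2} = 6 - \left(3 + 4 C^{4}\right)^{2}$)
$\frac{1}{q{\left(113 \right)}} = \frac{1}{6 - \left(3 + 4 \cdot 113^{4}\right)^{2}} = \frac{1}{6 - \left(3 + 4 \cdot 163047361\right)^{2}} = \frac{1}{6 - \left(3 + 652189444\right)^{2}} = \frac{1}{6 - 652189447^{2}} = \frac{1}{6 - 425351074778165809} = \frac{1}{-425351074778165803} = - \frac{1}{425351074778165803}$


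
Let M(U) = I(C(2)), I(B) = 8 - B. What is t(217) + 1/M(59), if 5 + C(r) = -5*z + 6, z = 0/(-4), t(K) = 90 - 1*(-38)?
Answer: 897/7 ≈ 128.14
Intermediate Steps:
t(K) = 128 (t(K) = 90 + 38 = 128)
z = 0 (z = 0*(-¼) = 0)
C(r) = 1 (C(r) = -5 + (-5*0 + 6) = -5 + (0 + 6) = -5 + 6 = 1)
M(U) = 7 (M(U) = 8 - 1*1 = 8 - 1 = 7)
t(217) + 1/M(59) = 128 + 1/7 = 128 + ⅐ = 897/7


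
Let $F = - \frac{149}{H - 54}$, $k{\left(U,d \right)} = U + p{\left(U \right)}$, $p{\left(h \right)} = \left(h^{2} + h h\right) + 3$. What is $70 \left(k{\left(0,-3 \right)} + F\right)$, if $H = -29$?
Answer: $\frac{27860}{83} \approx 335.66$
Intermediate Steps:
$p{\left(h \right)} = 3 + 2 h^{2}$ ($p{\left(h \right)} = \left(h^{2} + h^{2}\right) + 3 = 2 h^{2} + 3 = 3 + 2 h^{2}$)
$k{\left(U,d \right)} = 3 + U + 2 U^{2}$ ($k{\left(U,d \right)} = U + \left(3 + 2 U^{2}\right) = 3 + U + 2 U^{2}$)
$F = \frac{149}{83}$ ($F = - \frac{149}{-29 - 54} = - \frac{149}{-83} = \left(-149\right) \left(- \frac{1}{83}\right) = \frac{149}{83} \approx 1.7952$)
$70 \left(k{\left(0,-3 \right)} + F\right) = 70 \left(\left(3 + 0 + 2 \cdot 0^{2}\right) + \frac{149}{83}\right) = 70 \left(\left(3 + 0 + 2 \cdot 0\right) + \frac{149}{83}\right) = 70 \left(\left(3 + 0 + 0\right) + \frac{149}{83}\right) = 70 \left(3 + \frac{149}{83}\right) = 70 \cdot \frac{398}{83} = \frac{27860}{83}$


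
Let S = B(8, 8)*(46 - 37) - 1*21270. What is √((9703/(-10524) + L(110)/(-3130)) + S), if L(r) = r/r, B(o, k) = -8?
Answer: I*√1447385623985962155/8235030 ≈ 146.09*I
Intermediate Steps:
L(r) = 1
S = -21342 (S = -8*(46 - 37) - 1*21270 = -8*9 - 21270 = -72 - 21270 = -21342)
√((9703/(-10524) + L(110)/(-3130)) + S) = √((9703/(-10524) + 1/(-3130)) - 21342) = √((9703*(-1/10524) + 1*(-1/3130)) - 21342) = √((-9703/10524 - 1/3130) - 21342) = √(-15190457/16470060 - 21342) = √(-351519210977/16470060) = I*√1447385623985962155/8235030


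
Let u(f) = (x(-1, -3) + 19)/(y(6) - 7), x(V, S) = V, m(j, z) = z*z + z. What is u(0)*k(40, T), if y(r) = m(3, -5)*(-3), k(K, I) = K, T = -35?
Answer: -720/67 ≈ -10.746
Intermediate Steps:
m(j, z) = z + z² (m(j, z) = z² + z = z + z²)
y(r) = -60 (y(r) = -5*(1 - 5)*(-3) = -5*(-4)*(-3) = 20*(-3) = -60)
u(f) = -18/67 (u(f) = (-1 + 19)/(-60 - 7) = 18/(-67) = 18*(-1/67) = -18/67)
u(0)*k(40, T) = -18/67*40 = -720/67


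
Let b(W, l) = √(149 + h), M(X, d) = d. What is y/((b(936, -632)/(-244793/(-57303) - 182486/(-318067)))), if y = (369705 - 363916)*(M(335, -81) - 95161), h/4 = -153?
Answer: 48694416863708119882*I*√463/8438727498363 ≈ 1.2416e+8*I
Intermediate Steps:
h = -612 (h = 4*(-153) = -612)
b(W, l) = I*√463 (b(W, l) = √(149 - 612) = √(-463) = I*√463)
y = -551355938 (y = (369705 - 363916)*(-81 - 95161) = 5789*(-95242) = -551355938)
y/((b(936, -632)/(-244793/(-57303) - 182486/(-318067)))) = -551355938*(-I*√463*(-244793/(-57303) - 182486/(-318067))/463) = -551355938*(-I*√463*(-244793*(-1/57303) - 182486*(-1/318067))/463) = -551355938*(-I*√463*(244793/57303 + 182486/318067)/463) = -551355938*(-88317570389*I*√463/8438727498363) = -(-48694416863708119882)*I*√463/8438727498363 = 48694416863708119882*I*√463/8438727498363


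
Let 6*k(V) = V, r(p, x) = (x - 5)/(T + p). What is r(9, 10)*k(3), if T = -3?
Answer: 5/12 ≈ 0.41667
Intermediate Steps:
r(p, x) = (-5 + x)/(-3 + p) (r(p, x) = (x - 5)/(-3 + p) = (-5 + x)/(-3 + p))
k(V) = V/6
r(9, 10)*k(3) = ((-5 + 10)/(-3 + 9))*((1/6)*3) = (5/6)*(1/2) = 5/12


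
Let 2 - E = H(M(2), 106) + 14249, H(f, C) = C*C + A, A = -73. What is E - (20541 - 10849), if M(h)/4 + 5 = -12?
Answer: -35102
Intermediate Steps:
M(h) = -68 (M(h) = -20 + 4*(-12) = -20 - 48 = -68)
H(f, C) = -73 + C² (H(f, C) = C*C - 73 = C² - 73 = -73 + C²)
E = -25410 (E = 2 - ((-73 + 106²) + 14249) = 2 - ((-73 + 11236) + 14249) = 2 - (11163 + 14249) = 2 - 1*25412 = 2 - 25412 = -25410)
E - (20541 - 10849) = -25410 - (20541 - 10849) = -25410 - 1*9692 = -25410 - 9692 = -35102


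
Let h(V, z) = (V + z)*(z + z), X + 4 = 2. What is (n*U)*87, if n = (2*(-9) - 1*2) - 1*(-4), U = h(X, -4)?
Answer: -66816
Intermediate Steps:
X = -2 (X = -4 + 2 = -2)
h(V, z) = 2*z*(V + z) (h(V, z) = (V + z)*(2*z) = 2*z*(V + z))
U = 48 (U = 2*(-4)*(-2 - 4) = 2*(-4)*(-6) = 48)
n = -16 (n = (-18 - 2) + 4 = -20 + 4 = -16)
(n*U)*87 = -16*48*87 = -768*87 = -66816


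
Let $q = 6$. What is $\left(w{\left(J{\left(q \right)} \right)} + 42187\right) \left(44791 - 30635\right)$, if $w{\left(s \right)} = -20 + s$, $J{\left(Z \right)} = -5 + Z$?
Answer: $596930208$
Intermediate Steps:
$\left(w{\left(J{\left(q \right)} \right)} + 42187\right) \left(44791 - 30635\right) = \left(\left(-20 + \left(-5 + 6\right)\right) + 42187\right) \left(44791 - 30635\right) = \left(\left(-20 + 1\right) + 42187\right) 14156 = \left(-19 + 42187\right) 14156 = 42168 \cdot 14156 = 596930208$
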